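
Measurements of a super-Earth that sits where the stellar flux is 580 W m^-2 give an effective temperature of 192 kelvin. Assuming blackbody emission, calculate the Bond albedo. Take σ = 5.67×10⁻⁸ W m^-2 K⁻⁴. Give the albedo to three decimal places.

0.469

Energy balance: S(1−α)/4 = σT⁴, so 1−α = 4σT⁴/S.
4σT⁴ = 4·5.67×10⁻⁸·(192)⁴ = 308.2 W m^-2.
1−α = 308.2/580.0 = 0.5314, so α = 0.4686.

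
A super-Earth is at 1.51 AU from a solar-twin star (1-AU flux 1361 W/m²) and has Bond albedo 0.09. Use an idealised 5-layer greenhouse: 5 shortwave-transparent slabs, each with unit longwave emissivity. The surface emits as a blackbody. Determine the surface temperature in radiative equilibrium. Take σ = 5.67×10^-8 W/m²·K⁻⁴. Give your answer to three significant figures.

Flux at the orbit: S = 1361/(1.51)² = 596.9 W/m².
Top-of-atmosphere balance: σT_e⁴ = S(1−α)/4 = 135.8 W/m² → T_e = 221.2 K.
For an N-layer opaque stack, T_s⁴ = (N+1)T_e⁴, hence T_s = (6)^(1/4)×221.2 K = 346.2 K.

346 kelvin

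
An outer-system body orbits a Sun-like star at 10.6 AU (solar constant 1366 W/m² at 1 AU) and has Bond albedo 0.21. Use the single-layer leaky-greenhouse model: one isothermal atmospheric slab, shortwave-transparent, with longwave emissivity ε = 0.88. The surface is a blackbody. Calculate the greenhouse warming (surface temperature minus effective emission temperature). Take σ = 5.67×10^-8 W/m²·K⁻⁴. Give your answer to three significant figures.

12.6 K

By the inverse-square law, S = 1366/10.6² = 12.16 W/m².
Effective emission temperature (TOA balance): σT_e⁴ = S(1−α)/4 = 2.401 W/m² → T_e = 80.67 K.
Surface balance with a leaky layer gives σT_s⁴ = σT_e⁴·2/(2−ε), so T_s = T_e·[2/(2−0.88)]^(1/4) = 93.25 K.
T_s − T_e = 93.25 − 80.67 = 12.58 K.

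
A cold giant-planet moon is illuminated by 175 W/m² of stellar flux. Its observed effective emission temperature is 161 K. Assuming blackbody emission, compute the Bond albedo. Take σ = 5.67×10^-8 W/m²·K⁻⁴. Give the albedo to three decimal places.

Rearranging the radiative balance, α = 1 − 4σT⁴/S.
σT⁴ = 38.10 W/m², so 4σT⁴ = 152.4 W/m².
Hence α = 1 − 152.4/175.0 = 0.1292.

0.129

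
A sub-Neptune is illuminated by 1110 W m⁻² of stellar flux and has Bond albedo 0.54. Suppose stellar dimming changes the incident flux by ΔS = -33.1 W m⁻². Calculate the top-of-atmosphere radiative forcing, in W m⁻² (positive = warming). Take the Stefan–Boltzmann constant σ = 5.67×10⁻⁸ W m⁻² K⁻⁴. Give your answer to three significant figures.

-3.81 W m⁻²

TOA radiative forcing: ΔF = (1−α)ΔS/4 = 0.46·(-33.1)/4 = -3.806 W m⁻².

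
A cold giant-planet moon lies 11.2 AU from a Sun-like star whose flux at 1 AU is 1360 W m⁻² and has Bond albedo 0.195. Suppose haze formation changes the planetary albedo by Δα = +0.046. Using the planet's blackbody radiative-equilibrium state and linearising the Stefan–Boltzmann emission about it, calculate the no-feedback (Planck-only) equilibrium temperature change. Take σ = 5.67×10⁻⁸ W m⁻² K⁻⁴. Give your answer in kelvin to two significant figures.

Flux at the orbit: S = 1360/(11.2)² = 10.84 W m⁻².
The baseline emission temperature is T_e = 78.76 K.
ΔF = −(S/4)Δα = −(10.84/4)×(+0.046) = -0.1247 W m⁻².
Linearising σT⁴ gives d(σT⁴)/dT = 4σT_e³ = 0.1108 W m⁻² per K.
Hence the no-feedback warming is ΔF/(4σT_e³) = -1.13 K.

-1.1 K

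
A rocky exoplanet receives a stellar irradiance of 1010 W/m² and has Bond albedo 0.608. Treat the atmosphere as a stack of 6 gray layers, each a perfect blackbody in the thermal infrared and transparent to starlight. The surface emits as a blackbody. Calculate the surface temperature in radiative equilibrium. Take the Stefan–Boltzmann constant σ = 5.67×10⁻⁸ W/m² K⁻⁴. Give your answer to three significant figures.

332 K

OLR = S(1−α)/4 = 98.98 W/m²; the top layer radiates at T_e = 204.4 K.
Layer-by-layer balance gives σT_s⁴ = (N+1)σT_e⁴, so T_s = 7^¼·204.4 = 332.5 K.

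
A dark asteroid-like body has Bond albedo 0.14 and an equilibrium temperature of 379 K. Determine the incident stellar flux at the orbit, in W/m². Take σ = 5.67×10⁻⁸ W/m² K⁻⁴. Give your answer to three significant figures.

From S(1−α)/4 = σT⁴: S = 4σT⁴/(1−α).
σT⁴ = 5.67×10⁻⁸·(379)⁴ = 1170 W/m².
So S = 4×1170/(1−0.14) = 5441 W/m².

5440 W/m²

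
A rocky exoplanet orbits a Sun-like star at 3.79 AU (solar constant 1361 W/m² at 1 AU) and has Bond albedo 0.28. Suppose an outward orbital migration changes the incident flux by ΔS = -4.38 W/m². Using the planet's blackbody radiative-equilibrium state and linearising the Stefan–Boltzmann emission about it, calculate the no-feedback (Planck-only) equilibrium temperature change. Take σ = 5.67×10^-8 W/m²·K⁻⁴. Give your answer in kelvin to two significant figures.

Flux at the orbit: S = 1361/(3.79)² = 94.75 W/m².
Unperturbed T_e = [94.75·(1−0.28)/(4σ)]^¼ = 131.7 K.
TOA radiative forcing: ΔF = (1−α)ΔS/4 = 0.72·(-4.38)/4 = -0.7884 W/m².
Planck response: λ_P = 4σT_e³ = 4·5.67×10⁻⁸·(131.7)³ = 0.5180 W/m²/K.
So ΔT₀ = -0.7884/0.5180 = -1.52 K.

-1.5 K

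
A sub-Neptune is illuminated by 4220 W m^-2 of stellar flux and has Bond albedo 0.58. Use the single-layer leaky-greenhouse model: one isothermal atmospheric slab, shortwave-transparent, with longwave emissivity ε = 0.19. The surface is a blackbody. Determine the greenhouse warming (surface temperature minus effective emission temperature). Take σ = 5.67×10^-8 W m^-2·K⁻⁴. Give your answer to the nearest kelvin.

At the top of the atmosphere, σT_e⁴ = S(1−α)/4 = 443.1 W m^-2, giving T_e = 297.3 K.
For a single slab of emissivity ε, T_s⁴ = 2T_e⁴/(2−ε); thus T_s = 297.3·(1.105)^(1/4) = 304.8 K.
T_s − T_e = 304.8 − 297.3 = 7.513 K.

8 K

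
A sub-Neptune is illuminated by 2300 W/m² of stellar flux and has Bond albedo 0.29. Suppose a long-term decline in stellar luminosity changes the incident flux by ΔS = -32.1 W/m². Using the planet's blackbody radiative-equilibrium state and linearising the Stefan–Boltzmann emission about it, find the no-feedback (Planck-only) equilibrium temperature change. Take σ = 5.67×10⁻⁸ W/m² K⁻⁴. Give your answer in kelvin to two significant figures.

-1.0 kelvin

Reference equilibrium: T_e = [S(1−α)/(4σ)]^(1/4) = 291.3 K.
TOA radiative forcing: ΔF = (1−α)ΔS/4 = 0.71·(-32.1)/4 = -5.698 W/m².
The Planck feedback parameter is 4σT_e³ = 5.606 W/m²/K.
Hence the no-feedback warming is ΔF/(4σT_e³) = -1.02 K.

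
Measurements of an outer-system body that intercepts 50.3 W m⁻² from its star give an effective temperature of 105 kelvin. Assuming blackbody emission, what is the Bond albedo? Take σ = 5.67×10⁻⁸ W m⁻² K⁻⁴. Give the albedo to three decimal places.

Rearranging the radiative balance, α = 1 − 4σT⁴/S.
4σT⁴ = 4·5.67×10⁻⁸·(105)⁴ = 27.57 W m⁻².
Hence α = 1 − 27.57/50.30 = 0.4519.

0.452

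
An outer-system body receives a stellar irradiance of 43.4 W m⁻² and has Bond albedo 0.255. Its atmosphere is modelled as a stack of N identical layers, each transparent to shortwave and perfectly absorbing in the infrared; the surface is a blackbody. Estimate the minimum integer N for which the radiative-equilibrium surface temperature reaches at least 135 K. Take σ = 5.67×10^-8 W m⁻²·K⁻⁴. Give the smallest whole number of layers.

The effective emission temperature is T_e = [S(1−α)/(4σ)]^¼ = 109.3 K.
Since T_s⁴ = (N+1)T_e⁴, we need N ≥ (T_s/T_e)⁴ − 1 = 1.330.
So N ≥ 1.330; the smallest integer is N = 2.

2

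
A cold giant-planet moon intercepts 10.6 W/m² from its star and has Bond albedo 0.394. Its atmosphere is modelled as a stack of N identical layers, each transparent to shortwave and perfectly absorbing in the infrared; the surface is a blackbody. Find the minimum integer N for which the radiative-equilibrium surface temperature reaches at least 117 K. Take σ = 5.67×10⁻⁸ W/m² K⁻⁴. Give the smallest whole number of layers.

6

The effective emission temperature is T_e = [S(1−α)/(4σ)]^¼ = 72.95 K.
Need (N+1)T_e⁴ ≥ T_s⁴, i.e. N+1 ≥ (117/72.95)⁴ = 6.616.
So N ≥ 5.616; the smallest integer is N = 6.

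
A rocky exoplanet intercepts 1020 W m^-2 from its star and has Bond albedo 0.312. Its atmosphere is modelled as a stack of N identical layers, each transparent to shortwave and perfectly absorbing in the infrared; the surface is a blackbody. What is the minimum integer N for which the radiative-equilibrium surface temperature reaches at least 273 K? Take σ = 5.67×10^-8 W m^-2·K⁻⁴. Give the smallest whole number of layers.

1

OLR = S(1−α)/4 = 175.4 W m^-2; the top layer radiates at T_e = 235.9 K.
Need (N+1)T_e⁴ ≥ T_s⁴, i.e. N+1 ≥ (273/235.9)⁴ = 1.795.
The minimum whole number is N = 1.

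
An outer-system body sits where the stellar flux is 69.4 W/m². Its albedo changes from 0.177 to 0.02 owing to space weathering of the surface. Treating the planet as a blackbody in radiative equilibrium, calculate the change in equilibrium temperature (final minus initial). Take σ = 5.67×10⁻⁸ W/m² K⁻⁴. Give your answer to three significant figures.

5.62 K

With α = 0.177, T₁ = 126.0 K.
After:  T₂ = [69.40·0.98/(4σ)]^(1/4) = 131.6 K.
Change: 131.6 − 126.0 = 5.620 K.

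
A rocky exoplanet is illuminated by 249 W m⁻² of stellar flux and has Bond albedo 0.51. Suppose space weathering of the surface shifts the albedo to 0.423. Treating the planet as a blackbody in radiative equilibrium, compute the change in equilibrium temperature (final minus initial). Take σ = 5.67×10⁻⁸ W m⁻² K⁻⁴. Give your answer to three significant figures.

Before: T₁ = [249.0·0.49/(4σ)]^(1/4) = 152.3 K.
After:  T₂ = [249.0·0.577/(4σ)]^(1/4) = 158.6 K.
ΔT = T₂ − T₁ = 6.352 K.

6.35 kelvin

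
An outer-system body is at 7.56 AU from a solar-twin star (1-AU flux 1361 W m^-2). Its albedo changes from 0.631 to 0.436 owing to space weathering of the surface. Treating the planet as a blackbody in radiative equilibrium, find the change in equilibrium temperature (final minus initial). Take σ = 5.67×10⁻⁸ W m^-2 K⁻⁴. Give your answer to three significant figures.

8.83 kelvin

Flux at the orbit: S = 1361/(7.56)² = 23.81 W m^-2.
With α = 0.631, T₁ = 78.89 K.
Final:   T₂ = [S(1−0.436)/(4σ)]^(1/4) = 87.72 K.
Change: 87.72 − 78.89 = 8.828 K.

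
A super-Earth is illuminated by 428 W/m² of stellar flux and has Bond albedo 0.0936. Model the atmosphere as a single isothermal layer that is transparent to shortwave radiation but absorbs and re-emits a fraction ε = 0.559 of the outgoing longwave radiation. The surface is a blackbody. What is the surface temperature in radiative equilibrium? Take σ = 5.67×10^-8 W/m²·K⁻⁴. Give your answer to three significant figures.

221 K

The planet radiates to space at T_e = [S(1−α)/(4σ)]^(1/4) = 203.4 K.
Surface balance with a leaky layer gives σT_s⁴ = σT_e⁴·2/(2−ε), so T_s = T_e·[2/(2−0.559)]^(1/4) = 220.7 K.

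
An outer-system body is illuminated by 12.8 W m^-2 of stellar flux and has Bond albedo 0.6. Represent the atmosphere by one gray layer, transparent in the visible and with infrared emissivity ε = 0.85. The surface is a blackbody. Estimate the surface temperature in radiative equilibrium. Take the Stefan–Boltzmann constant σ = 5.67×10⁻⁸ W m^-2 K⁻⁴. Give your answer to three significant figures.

79.2 kelvin

Effective emission temperature (TOA balance): σT_e⁴ = S(1−α)/4 = 1.280 W m^-2 → T_e = 68.93 K.
The surface balance (absorbed SW + ε·downward IR = σT_s⁴) with T_a⁴ = T_s⁴/2 reduces to T_s = T_e·[2/(2−ε)]^¼ = 79.16 K.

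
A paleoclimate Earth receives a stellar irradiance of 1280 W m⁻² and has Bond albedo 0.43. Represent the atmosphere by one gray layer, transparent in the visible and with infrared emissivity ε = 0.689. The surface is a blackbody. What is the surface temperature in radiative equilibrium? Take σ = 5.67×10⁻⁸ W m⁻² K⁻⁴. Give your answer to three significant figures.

The planet radiates to space at T_e = [S(1−α)/(4σ)]^(1/4) = 238.2 K.
For a single slab of emissivity ε, T_s⁴ = 2T_e⁴/(2−ε); thus T_s = 238.2·(1.526)^(1/4) = 264.7 K.

265 K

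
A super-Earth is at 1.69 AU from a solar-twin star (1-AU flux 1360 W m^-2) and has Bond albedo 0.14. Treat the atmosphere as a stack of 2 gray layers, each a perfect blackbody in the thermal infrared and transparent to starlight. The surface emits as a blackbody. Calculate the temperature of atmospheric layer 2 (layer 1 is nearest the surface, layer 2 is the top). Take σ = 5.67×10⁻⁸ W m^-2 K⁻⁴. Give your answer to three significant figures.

Irradiance scales as 1/d², so S = 1360 W m^-2 × (1/1.69)² = 476.2 W m^-2.
The effective emission temperature is T_e = [S(1−α)/(4σ)]^¼ = 206.1 K.
In the N-layer model, layer k (counted from the surface) has T_k = (N+1−k)^(1/4)·T_e.
With k = 2: T_2 = (2+1−2)^¼·206.1 K = 206.1 K.

206 kelvin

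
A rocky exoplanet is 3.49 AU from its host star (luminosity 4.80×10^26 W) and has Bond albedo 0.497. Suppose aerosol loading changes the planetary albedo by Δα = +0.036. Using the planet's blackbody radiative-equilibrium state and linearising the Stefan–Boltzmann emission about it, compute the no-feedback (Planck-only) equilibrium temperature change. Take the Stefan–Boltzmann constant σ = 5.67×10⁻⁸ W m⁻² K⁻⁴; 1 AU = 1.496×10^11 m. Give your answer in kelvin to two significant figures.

d = 3.49 × 1.496×10^11 m = 5.221×10^11 m.
Spreading L over a sphere of radius d: S = 4.80×10^26/(4π·5.22×10^11²) = 140.1 W m⁻².
Reference equilibrium: T_e = [S(1−α)/(4σ)]^(1/4) = 132.8 K.
ΔF = −(S/4)Δα = −(140.1/4)×(+0.036) = -1.261 W m⁻².
Linearising σT⁴ gives d(σT⁴)/dT = 4σT_e³ = 0.5309 W m⁻² per K.
Hence the no-feedback warming is ΔF/(4σT_e³) = -2.38 K.

-2.4 kelvin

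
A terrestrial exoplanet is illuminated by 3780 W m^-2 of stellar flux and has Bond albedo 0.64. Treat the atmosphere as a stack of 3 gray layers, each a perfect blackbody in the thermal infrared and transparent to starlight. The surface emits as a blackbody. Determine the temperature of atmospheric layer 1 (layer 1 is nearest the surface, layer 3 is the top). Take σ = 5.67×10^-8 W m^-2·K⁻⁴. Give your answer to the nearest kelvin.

OLR = S(1−α)/4 = 340.2 W m^-2; the top layer radiates at T_e = 278.3 K.
In the N-layer model, layer k (counted from the surface) has T_k = (N+1−k)^(1/4)·T_e.
T_1 = (3)^(1/4)·278.3 = 366.3 K.

366 K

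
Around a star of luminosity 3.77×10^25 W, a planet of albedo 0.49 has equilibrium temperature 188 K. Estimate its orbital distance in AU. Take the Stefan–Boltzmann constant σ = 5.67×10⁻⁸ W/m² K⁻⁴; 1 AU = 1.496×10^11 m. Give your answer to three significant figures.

Energy balance gives S = 4σT⁴/(1−α) = 555.5 W/m².
S = L/(4πd²) → d = √(L/4πS) = √(3.77×10^25/(4π·555.5)) = 7.349×10^10 m = 0.4912 AU.

0.491 AU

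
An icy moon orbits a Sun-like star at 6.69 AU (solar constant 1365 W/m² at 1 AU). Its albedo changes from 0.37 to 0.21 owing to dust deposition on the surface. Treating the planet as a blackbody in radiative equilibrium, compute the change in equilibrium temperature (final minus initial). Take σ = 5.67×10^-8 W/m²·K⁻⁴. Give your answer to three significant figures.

Flux at the orbit: S = 1365/(6.69)² = 30.50 W/m².
Initial: T₁ = [S(1−0.37)/(4σ)]^(1/4) = 95.94 K.
After:  T₂ = [30.50·0.79/(4σ)]^(1/4) = 101.5 K.
Change: 101.5 − 95.94 = 5.585 K.

5.58 kelvin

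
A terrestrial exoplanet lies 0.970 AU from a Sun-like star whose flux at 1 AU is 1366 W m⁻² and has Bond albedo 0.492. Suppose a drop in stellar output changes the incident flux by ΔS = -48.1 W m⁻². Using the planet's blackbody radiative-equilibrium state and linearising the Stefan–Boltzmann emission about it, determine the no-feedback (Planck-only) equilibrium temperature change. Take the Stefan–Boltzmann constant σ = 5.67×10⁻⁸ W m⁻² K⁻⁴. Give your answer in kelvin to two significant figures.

-2.0 K

Flux at the orbit: S = 1366/(0.970)² = 1452 W m⁻².
Reference equilibrium: T_e = [S(1−α)/(4σ)]^(1/4) = 238.8 K.
TOA radiative forcing: ΔF = (1−α)ΔS/4 = 0.508·(-48.1)/4 = -6.109 W m⁻².
The Planck feedback parameter is 4σT_e³ = 3.088 W m⁻²/K.
Hence the no-feedback warming is ΔF/(4σT_e³) = -1.98 K.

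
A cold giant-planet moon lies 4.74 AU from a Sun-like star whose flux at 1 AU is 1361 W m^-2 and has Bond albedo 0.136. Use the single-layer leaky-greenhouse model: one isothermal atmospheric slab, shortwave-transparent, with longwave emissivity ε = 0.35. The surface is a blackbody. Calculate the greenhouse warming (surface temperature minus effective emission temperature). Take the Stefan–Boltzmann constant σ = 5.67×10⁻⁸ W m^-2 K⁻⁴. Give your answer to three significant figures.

By the inverse-square law, S = 1361/4.74² = 60.58 W m^-2.
Effective emission temperature (TOA balance): σT_e⁴ = S(1−α)/4 = 13.08 W m^-2 → T_e = 123.3 K.
Surface balance with a leaky layer gives σT_s⁴ = σT_e⁴·2/(2−ε), so T_s = T_e·[2/(2−0.35)]^(1/4) = 129.3 K.
The atmosphere warms the surface by 6.072 K.

6.07 K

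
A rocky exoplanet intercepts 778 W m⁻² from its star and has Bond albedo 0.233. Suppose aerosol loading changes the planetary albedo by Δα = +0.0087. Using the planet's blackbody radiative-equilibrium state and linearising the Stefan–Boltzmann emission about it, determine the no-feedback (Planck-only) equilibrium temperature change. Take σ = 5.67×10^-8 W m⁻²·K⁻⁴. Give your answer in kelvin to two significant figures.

-0.64 kelvin

Reference equilibrium: T_e = [S(1−α)/(4σ)]^(1/4) = 226.5 K.
The change in absorbed flux is Δ[S(1−α)/4] = −SΔα/4 = -1.692 W m⁻².
Linearising σT⁴ gives d(σT⁴)/dT = 4σT_e³ = 2.635 W m⁻² per K.
ΔT₀ = ΔF/λ_P = -1.692/2.635 = -0.642 K.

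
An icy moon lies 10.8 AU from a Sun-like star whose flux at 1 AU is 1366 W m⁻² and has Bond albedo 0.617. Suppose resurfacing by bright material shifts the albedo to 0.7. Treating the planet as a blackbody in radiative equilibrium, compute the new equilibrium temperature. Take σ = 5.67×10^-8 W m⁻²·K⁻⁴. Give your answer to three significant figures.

Flux at the orbit: S = 1366/(10.8)² = 11.71 W m⁻².
T₂ = [S(1−α₂)/(4σ)]^(1/4) = [11.71·0.3/(4σ)]^(1/4) = 62.74 K.

62.7 K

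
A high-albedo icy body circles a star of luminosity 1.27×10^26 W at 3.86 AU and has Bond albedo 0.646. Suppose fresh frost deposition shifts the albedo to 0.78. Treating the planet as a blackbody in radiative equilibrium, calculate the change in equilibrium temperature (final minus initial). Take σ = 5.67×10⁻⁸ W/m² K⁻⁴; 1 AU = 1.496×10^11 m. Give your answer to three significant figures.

-9.30 kelvin

d = 3.86 × 1.496×10^11 m = 5.775×10^11 m.
Flux at the orbit: S = L/(4πd²) = 1.27×10^26/(4π·(5.77×10^11)²) = 30.31 W/m².
Before: T₁ = [30.31·0.354/(4σ)]^(1/4) = 82.93 K.
Final:   T₂ = [S(1−0.78)/(4σ)]^(1/4) = 73.63 K.
ΔT = T₂ − T₁ = -9.298 K.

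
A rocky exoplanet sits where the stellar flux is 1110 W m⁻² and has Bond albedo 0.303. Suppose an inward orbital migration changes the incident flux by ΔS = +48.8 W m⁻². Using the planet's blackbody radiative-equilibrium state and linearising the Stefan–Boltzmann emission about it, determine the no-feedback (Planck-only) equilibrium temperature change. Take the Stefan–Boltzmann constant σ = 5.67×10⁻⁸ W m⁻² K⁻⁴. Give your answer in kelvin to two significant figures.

2.7 kelvin

Unperturbed T_e = [1110·(1−0.303)/(4σ)]^¼ = 241.7 K.
Only a fraction (1−α) is absorbed and it's spread over 4πR², so ΔF = (1−α)ΔS/4 = 8.503 W m⁻².
Linearising σT⁴ gives d(σT⁴)/dT = 4σT_e³ = 3.201 W m⁻² per K.
So ΔT₀ = 8.503/3.201 = 2.66 K.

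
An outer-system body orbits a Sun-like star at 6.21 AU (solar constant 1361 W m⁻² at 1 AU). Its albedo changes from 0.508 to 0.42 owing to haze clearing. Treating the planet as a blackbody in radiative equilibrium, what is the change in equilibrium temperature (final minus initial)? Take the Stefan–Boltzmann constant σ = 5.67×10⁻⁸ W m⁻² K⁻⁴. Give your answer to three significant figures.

3.93 K

Irradiance scales as 1/d², so S = 1361 W m⁻² × (1/6.21)² = 35.29 W m⁻².
Before: T₁ = [35.29·0.492/(4σ)]^(1/4) = 93.54 K.
Final:   T₂ = [S(1−0.42)/(4σ)]^(1/4) = 97.47 K.
Change: 97.47 − 93.54 = 3.928 K.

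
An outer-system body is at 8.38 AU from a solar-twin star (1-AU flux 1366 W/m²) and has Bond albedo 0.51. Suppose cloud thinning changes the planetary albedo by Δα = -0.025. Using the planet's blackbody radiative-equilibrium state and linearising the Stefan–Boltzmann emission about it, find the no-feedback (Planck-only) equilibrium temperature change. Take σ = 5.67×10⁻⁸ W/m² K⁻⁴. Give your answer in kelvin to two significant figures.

1.0 kelvin

Irradiance scales as 1/d², so S = 1366 W/m² × (1/8.38)² = 19.45 W/m².
Unperturbed T_e = [19.45·(1−0.51)/(4σ)]^¼ = 80.52 K.
TOA radiative forcing: ΔF = −S·Δα/4 = −19.45·(-0.025)/4 = 0.1216 W/m².
Planck response: λ_P = 4σT_e³ = 4·5.67×10⁻⁸·(80.52)³ = 0.1184 W/m²/K.
Hence the no-feedback warming is ΔF/(4σT_e³) = 1.03 K.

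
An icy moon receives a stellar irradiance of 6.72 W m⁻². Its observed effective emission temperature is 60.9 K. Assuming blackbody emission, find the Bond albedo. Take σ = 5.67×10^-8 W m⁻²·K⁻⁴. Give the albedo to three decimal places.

0.536

Rearranging the radiative balance, α = 1 − 4σT⁴/S.
4σT⁴ = 4·5.67×10⁻⁸·(60.9)⁴ = 3.120 W m⁻².
Hence α = 1 − 3.120/6.720 = 0.5358.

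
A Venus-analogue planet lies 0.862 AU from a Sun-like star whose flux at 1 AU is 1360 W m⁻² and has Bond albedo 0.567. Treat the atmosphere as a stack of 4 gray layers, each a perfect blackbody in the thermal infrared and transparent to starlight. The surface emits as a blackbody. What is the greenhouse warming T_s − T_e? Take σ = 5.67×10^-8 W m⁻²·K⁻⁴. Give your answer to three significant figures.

120 K

Flux at the orbit: S = 1360/(0.862)² = 1830 W m⁻².
Top-of-atmosphere balance: σT_e⁴ = S(1−α)/4 = 198.1 W m⁻² → T_e = 243.1 K.
T_s = (N+1)^(1/4)·T_e = 363.6 K.
Warming: T_s − T_e = 120.4 K.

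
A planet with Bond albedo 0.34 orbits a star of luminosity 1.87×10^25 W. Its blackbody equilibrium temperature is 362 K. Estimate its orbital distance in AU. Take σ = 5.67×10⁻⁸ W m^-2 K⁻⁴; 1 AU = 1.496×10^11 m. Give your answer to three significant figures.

Energy balance gives S = 4σT⁴/(1−α) = 5901 W m^-2.
S = L/(4πd²) → d = √(L/4πS) = √(1.87×10^25/(4π·5901)) = 1.588×10^10 m = 0.1061 AU.

0.106 AU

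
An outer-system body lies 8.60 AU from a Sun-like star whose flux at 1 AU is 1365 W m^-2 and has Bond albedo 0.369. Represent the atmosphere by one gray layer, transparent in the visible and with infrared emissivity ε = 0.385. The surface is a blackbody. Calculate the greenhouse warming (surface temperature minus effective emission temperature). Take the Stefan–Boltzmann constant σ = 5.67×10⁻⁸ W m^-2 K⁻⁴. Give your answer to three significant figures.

4.65 K

By the inverse-square law, S = 1365/8.60² = 18.46 W m^-2.
Effective emission temperature (TOA balance): σT_e⁴ = S(1−α)/4 = 2.911 W m^-2 → T_e = 84.65 K.
The surface balance (absorbed SW + ε·downward IR = σT_s⁴) with T_a⁴ = T_s⁴/2 reduces to T_s = T_e·[2/(2−ε)]^¼ = 89.30 K.
T_s − T_e = 89.30 − 84.65 = 4.648 K.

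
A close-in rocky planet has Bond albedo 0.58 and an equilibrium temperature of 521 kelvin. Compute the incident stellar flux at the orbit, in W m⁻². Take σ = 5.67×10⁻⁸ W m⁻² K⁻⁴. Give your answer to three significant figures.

From S(1−α)/4 = σT⁴: S = 4σT⁴/(1−α).
σT⁴ = 5.67×10⁻⁸·(521)⁴ = 4178 W m⁻².
So S = 4×4178/(1−0.58) = 39790 W m⁻².

39800 W m⁻²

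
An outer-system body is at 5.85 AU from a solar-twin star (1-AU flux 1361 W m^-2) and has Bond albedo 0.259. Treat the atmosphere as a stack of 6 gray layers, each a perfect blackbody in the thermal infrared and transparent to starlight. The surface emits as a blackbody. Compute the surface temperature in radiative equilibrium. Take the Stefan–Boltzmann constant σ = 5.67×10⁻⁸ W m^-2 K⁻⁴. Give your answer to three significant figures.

174 kelvin

By the inverse-square law, S = 1361/5.85² = 39.77 W m^-2.
OLR = S(1−α)/4 = 7.367 W m^-2; the top layer radiates at T_e = 106.8 K.
Layer-by-layer balance gives σT_s⁴ = (N+1)σT_e⁴, so T_s = 7^¼·106.8 = 173.7 K.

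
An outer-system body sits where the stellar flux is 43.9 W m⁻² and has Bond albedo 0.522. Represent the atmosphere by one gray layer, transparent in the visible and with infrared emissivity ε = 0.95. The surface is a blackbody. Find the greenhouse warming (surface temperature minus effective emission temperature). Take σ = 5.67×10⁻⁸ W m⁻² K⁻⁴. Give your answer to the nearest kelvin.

At the top of the atmosphere, σT_e⁴ = S(1−α)/4 = 5.246 W m⁻², giving T_e = 98.08 K.
The surface balance (absorbed SW + ε·downward IR = σT_s⁴) with T_a⁴ = T_s⁴/2 reduces to T_s = T_e·[2/(2−ε)]^¼ = 115.2 K.
T_s − T_e = 115.2 − 98.08 = 17.14 K.

17 kelvin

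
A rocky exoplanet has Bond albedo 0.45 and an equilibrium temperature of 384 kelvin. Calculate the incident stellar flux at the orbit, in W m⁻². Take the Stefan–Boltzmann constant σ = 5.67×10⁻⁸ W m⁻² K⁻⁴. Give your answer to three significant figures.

From S(1−α)/4 = σT⁴: S = 4σT⁴/(1−α).
The emitted flux is σT⁴ = 1233 W m⁻².
S = 4·1233/0.55 = 8966 W m⁻².

8970 W m⁻²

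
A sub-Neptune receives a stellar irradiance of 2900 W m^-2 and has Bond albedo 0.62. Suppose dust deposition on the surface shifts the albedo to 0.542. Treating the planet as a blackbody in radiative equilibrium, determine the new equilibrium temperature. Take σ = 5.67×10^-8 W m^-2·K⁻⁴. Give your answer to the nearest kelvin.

277 K

T₂ = [S(1−α₂)/(4σ)]^(1/4) = [2900·0.458/(4σ)]^(1/4) = 276.6 K.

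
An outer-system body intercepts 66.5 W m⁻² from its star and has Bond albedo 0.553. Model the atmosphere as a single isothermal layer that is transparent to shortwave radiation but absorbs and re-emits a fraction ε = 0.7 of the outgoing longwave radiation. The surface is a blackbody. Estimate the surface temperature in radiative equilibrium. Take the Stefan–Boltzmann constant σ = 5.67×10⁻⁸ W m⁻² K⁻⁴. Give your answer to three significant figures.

At the top of the atmosphere, σT_e⁴ = S(1−α)/4 = 7.431 W m⁻², giving T_e = 107.0 K.
Surface balance with a leaky layer gives σT_s⁴ = σT_e⁴·2/(2−ε), so T_s = T_e·[2/(2−0.7)]^(1/4) = 119.2 K.

119 K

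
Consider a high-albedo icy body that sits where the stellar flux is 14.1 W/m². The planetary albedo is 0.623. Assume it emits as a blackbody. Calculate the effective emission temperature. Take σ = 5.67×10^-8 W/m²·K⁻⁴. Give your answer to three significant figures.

The planet absorbs (1−α)S over its disc πR² and re-emits over 4πR², so the mean absorbed flux is (1−0.623)·14.10/4 = 1.329 W/m².
Set σT⁴ = 1.329 → T = (1.329/σ)^(1/4) = 69.58 K.

69.6 K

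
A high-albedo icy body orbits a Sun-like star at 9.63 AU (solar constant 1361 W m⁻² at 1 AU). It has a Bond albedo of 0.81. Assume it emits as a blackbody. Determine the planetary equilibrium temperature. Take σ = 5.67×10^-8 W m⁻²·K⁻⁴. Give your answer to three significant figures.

Irradiance scales as 1/d², so S = 1361 W m⁻² × (1/9.63)² = 14.68 W m⁻².
The planet absorbs (1−α)S over its disc πR² and re-emits over 4πR², so the mean absorbed flux is (1−0.81)·14.68/4 = 0.6971 W m⁻².
In equilibrium σT⁴ equals this, so T = 59.21 K.

59.2 K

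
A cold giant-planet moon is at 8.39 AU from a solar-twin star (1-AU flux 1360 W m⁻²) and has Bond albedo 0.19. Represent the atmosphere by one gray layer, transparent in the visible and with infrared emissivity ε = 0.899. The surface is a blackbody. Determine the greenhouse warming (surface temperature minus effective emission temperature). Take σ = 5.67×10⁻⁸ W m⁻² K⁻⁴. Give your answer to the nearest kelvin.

15 kelvin

By the inverse-square law, S = 1360/8.39² = 19.32 W m⁻².
At the top of the atmosphere, σT_e⁴ = S(1−α)/4 = 3.912 W m⁻², giving T_e = 91.14 K.
Surface balance with a leaky layer gives σT_s⁴ = σT_e⁴·2/(2−ε), so T_s = T_e·[2/(2−0.899)]^(1/4) = 105.8 K.
Greenhouse warming: T_s − T_e = 14.67 K.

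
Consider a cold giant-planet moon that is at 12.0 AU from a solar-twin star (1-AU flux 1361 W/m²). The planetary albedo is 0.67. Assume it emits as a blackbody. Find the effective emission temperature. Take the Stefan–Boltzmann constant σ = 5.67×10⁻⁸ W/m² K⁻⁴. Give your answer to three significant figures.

60.9 K

By the inverse-square law, S = 1361/12.0² = 9.451 W/m².
The planet absorbs (1−α)S over its disc πR² and re-emits over 4πR², so the mean absorbed flux is (1−0.67)·9.451/4 = 0.7797 W/m².
Set σT⁴ = 0.7797 → T = (0.7797/σ)^(1/4) = 60.90 K.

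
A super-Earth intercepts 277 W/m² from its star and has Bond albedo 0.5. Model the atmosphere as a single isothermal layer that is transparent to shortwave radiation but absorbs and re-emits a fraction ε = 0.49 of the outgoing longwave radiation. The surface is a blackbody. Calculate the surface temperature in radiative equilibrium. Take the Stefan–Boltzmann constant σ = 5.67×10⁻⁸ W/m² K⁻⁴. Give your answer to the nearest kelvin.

At the top of the atmosphere, σT_e⁴ = S(1−α)/4 = 34.62 W/m², giving T_e = 157.2 K.
Surface balance with a leaky layer gives σT_s⁴ = σT_e⁴·2/(2−ε), so T_s = T_e·[2/(2−0.49)]^(1/4) = 168.6 K.

169 K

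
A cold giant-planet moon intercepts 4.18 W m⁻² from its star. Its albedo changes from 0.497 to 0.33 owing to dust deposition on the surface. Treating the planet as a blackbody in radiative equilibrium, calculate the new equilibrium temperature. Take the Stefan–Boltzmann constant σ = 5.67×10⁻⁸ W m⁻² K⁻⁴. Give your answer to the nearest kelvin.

New equilibrium: T₂ = [(1−0.33)·4.180/(4σ)]^(1/4) = 59.28 K.

59 kelvin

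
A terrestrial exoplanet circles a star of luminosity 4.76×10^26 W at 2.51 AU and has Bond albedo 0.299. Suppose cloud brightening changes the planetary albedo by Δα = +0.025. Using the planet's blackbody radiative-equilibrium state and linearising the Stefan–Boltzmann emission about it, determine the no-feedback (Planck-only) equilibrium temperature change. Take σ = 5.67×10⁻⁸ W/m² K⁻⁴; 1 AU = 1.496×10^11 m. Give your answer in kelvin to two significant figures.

-1.5 kelvin

d = 2.51 × 1.496×10^11 m = 3.755×10^11 m.
Flux at the orbit: S = L/(4πd²) = 4.76×10^26/(4π·(3.75×10^11)²) = 268.6 W/m².
Unperturbed T_e = [268.6·(1−0.299)/(4σ)]^¼ = 169.8 K.
ΔF = −(S/4)Δα = −(268.6/4)×(+0.025) = -1.679 W/m².
Planck response: λ_P = 4σT_e³ = 4·5.67×10⁻⁸·(169.8)³ = 1.109 W/m²/K.
Hence the no-feedback warming is ΔF/(4σT_e³) = -1.51 K.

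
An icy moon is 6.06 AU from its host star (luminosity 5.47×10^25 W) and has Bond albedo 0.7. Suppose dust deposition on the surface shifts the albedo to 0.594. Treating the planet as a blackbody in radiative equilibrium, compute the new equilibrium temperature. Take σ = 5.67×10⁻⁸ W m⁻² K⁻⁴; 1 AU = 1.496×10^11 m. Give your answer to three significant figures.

d = 6.06 × 1.496×10^11 m = 9.066×10^11 m.
Flux at the orbit: S = L/(4πd²) = 5.47×10^25/(4π·(9.07×10^11)²) = 5.296 W m⁻².
T₂ = [S(1−α₂)/(4σ)]^(1/4) = [5.296·0.406/(4σ)]^(1/4) = 55.49 K.

55.5 K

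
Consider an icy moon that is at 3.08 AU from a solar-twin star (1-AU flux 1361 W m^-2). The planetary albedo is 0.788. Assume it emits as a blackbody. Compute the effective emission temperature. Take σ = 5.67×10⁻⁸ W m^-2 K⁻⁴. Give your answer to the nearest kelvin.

Irradiance scales as 1/d², so S = 1361 W m^-2 × (1/3.08)² = 143.5 W m^-2.
The planet absorbs (1−α)S over its disc πR² and re-emits over 4πR², so the mean absorbed flux is (1−0.788)·143.5/4 = 7.604 W m^-2.
Balancing against σT⁴: T = (7.604/5.67×10⁻⁸)^(1/4) = 107.6 K.

108 K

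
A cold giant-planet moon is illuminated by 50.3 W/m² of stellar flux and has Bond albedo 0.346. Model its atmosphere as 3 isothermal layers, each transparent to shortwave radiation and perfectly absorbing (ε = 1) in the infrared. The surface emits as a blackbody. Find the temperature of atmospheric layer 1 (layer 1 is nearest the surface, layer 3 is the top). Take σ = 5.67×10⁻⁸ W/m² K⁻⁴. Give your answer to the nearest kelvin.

144 kelvin

Top-of-atmosphere balance: σT_e⁴ = S(1−α)/4 = 8.224 W/m² → T_e = 109.7 K.
The net upward flux σT_e⁴ is constant between every pair of levels, so T_k⁴ = (N+1−k)T_e⁴.
T_1 = (3)^(1/4)·109.7 = 144.4 K.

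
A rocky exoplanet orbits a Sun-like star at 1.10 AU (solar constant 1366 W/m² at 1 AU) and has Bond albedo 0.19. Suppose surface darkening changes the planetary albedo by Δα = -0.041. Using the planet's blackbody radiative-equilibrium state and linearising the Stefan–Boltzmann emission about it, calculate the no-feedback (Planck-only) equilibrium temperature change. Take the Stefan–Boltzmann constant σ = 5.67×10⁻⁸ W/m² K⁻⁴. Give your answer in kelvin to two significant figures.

3.2 K

Irradiance scales as 1/d², so S = 1366 W/m² × (1/1.10)² = 1129 W/m².
Reference equilibrium: T_e = [S(1−α)/(4σ)]^(1/4) = 252.0 K.
TOA radiative forcing: ΔF = −S·Δα/4 = −1129·(-0.041)/4 = 11.57 W/m².
Planck response: λ_P = 4σT_e³ = 4·5.67×10⁻⁸·(252.0)³ = 3.629 W/m²/K.
ΔT₀ = ΔF/λ_P = 11.57/3.629 = 3.19 K.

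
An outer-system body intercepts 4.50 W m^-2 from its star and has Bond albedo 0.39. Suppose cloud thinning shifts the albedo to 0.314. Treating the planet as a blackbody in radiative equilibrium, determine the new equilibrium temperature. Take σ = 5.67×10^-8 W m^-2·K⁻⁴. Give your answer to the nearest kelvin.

61 K

T₂ = [S(1−α₂)/(4σ)]^(1/4) = [4.500·0.686/(4σ)]^(1/4) = 60.74 K.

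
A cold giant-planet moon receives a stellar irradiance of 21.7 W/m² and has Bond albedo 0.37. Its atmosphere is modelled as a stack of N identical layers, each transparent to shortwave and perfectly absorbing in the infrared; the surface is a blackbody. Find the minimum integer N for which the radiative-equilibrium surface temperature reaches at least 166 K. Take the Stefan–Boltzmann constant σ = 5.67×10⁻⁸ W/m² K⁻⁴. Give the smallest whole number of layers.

Top-of-atmosphere balance: σT_e⁴ = S(1−α)/4 = 3.418 W/m² → T_e = 88.11 K.
Need (N+1)T_e⁴ ≥ T_s⁴, i.e. N+1 ≥ (166/88.11)⁴ = 12.597.
Rounding up, N = 12.

12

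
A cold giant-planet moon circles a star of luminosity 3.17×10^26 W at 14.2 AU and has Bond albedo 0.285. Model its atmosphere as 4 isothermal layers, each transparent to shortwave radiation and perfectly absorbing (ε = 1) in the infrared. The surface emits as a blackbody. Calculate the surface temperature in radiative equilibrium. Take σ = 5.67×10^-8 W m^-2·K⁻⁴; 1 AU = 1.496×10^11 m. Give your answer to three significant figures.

d = 14.2 × 1.496×10^11 m = 2.124×10^12 m.
Flux at the orbit: S = L/(4πd²) = 3.17×10^26/(4π·(2.12×10^12)²) = 5.590 W m^-2.
Top-of-atmosphere balance: σT_e⁴ = S(1−α)/4 = 0.9992 W m^-2 → T_e = 64.79 K.
For an N-layer opaque stack, T_s⁴ = (N+1)T_e⁴, hence T_s = (5)^(1/4)×64.79 K = 96.89 K.

96.9 kelvin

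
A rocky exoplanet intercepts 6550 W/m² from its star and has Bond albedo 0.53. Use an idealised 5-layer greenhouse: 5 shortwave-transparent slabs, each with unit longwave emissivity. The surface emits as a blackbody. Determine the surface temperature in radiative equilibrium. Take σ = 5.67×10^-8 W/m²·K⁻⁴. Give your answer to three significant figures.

The effective emission temperature is T_e = [S(1−α)/(4σ)]^¼ = 341.3 K.
For an N-layer opaque stack, T_s⁴ = (N+1)T_e⁴, hence T_s = (6)^(1/4)×341.3 K = 534.2 K.

534 K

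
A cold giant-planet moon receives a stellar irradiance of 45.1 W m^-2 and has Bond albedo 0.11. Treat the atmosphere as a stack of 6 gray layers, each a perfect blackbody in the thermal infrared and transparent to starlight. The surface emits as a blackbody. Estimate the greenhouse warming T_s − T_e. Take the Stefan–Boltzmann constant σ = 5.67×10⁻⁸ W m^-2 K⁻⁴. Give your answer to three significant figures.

The effective emission temperature is T_e = [S(1−α)/(4σ)]^¼ = 115.3 K.
Surface: T_s = (7)^¼·T_e = 187.6 K.
So the greenhouse effect raises the surface by 187.6 − 115.3 = 72.27 K.

72.3 K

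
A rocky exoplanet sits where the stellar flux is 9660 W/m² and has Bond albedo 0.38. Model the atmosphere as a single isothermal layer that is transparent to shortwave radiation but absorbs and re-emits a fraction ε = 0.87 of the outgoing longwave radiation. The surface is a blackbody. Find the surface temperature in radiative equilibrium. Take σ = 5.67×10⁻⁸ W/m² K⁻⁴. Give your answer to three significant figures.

465 kelvin

Effective emission temperature (TOA balance): σT_e⁴ = S(1−α)/4 = 1497 W/m² → T_e = 403.1 K.
For a single slab of emissivity ε, T_s⁴ = 2T_e⁴/(2−ε); thus T_s = 403.1·(1.77)^(1/4) = 465.0 K.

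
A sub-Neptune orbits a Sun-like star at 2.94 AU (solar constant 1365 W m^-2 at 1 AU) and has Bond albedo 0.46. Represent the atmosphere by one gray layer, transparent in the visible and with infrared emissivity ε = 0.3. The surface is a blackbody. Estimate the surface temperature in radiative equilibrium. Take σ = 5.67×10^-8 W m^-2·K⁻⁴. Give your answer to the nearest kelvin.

145 kelvin

Flux at the orbit: S = 1365/(2.94)² = 157.9 W m^-2.
At the top of the atmosphere, σT_e⁴ = S(1−α)/4 = 21.32 W m^-2, giving T_e = 139.3 K.
The surface balance (absorbed SW + ε·downward IR = σT_s⁴) with T_a⁴ = T_s⁴/2 reduces to T_s = T_e·[2/(2−ε)]^¼ = 145.0 K.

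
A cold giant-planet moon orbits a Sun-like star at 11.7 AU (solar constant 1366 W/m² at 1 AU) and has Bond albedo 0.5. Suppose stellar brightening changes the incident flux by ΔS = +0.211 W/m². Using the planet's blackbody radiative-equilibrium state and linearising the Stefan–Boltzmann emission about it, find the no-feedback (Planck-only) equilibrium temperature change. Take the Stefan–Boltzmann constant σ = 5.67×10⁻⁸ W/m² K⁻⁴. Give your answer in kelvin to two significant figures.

0.36 kelvin

By the inverse-square law, S = 1366/11.7² = 9.979 W/m².
Reference equilibrium: T_e = [S(1−α)/(4σ)]^(1/4) = 68.49 K.
Only a fraction (1−α) is absorbed and it's spread over 4πR², so ΔF = (1−α)ΔS/4 = 0.02637 W/m².
Linearising σT⁴ gives d(σT⁴)/dT = 4σT_e³ = 0.07285 W/m² per K.
So ΔT₀ = 0.02637/0.07285 = 0.362 K.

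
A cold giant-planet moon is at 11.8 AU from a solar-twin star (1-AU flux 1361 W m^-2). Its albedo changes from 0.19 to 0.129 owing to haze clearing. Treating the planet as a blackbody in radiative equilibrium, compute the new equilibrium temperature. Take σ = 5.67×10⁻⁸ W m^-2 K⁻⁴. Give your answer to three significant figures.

Flux at the orbit: S = 1361/(11.8)² = 9.774 W m^-2.
T₂ = [S(1−α₂)/(4σ)]^(1/4) = [9.774·0.871/(4σ)]^(1/4) = 78.27 K.

78.3 kelvin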